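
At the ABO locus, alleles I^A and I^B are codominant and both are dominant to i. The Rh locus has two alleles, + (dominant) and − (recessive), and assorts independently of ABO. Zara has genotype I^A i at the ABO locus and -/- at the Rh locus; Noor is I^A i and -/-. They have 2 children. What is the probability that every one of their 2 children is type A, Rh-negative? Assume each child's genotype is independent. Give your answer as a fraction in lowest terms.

ABO cross I^A i × I^A i → 1/4 O, 3/4 A.
Rh cross -/- × -/- → 1 Rh-; so P(type A, Rh-negative) = 3/4 × 1 = 3/4 per child.
All 2 independent: (3/4)^2 = 9/16.

9/16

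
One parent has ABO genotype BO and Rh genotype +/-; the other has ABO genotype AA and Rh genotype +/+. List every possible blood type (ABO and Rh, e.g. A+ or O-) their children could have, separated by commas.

Gametes from BO × AA give offspring ABO genotypes AB, AO, i.e. phenotypes A, AB.
Rh cross +/- × +/+ → phenotypes Rh+.
Combining independently: A+, AB+.

A+, AB+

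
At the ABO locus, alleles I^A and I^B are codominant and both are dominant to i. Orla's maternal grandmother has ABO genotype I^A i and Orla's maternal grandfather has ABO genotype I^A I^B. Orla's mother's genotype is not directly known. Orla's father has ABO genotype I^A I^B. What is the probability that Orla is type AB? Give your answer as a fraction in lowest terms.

3/8

Orla's mother's ABO genotype from I^A i × I^A I^B: 1/4 I^A I^A, 1/4 I^A I^B, 1/4 I^A i, 1/4 I^B i.
Crossing each possibility with the father I^A I^B and summing P(type AB): 1/4·1/2 + 1/4·1/2 + 1/4·1/4 + 1/4·1/4 = 3/8.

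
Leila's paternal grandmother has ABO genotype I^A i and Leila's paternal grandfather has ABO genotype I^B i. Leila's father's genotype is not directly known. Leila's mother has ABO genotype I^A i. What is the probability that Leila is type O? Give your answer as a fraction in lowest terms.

Leila's father's ABO genotype from I^A i × I^B i: 1/4 I^A I^B, 1/4 I^A i, 1/4 I^B i, 1/4 i i.
Crossing each possibility with the mother I^A i and summing P(type O): 1/4·0 + 1/4·1/4 + 1/4·1/4 + 1/4·1/2 = 1/4.

1/4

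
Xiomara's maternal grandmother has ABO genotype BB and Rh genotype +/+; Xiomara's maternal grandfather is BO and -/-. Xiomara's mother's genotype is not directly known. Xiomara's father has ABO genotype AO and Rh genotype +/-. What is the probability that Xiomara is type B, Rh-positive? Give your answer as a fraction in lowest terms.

Xiomara's mother's ABO genotype from BB × BO: 1/2 BB, 1/2 BO.
Crossing each possibility with the father AO and summing P(type B): 1/2·1/2 + 1/2·1/4 = 3/8.
Similarly for Rh via the mother's Rh distribution: P(Rh+) = 3/4.
Independent loci: 3/8 × 3/4 = 9/32.

9/32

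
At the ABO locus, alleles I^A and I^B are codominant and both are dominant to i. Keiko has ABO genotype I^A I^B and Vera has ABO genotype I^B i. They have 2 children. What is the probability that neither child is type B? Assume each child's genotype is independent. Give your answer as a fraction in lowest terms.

ABO cross I^A I^B × I^B i → 1/4 A, 1/2 B, 1/4 AB.
So P(type B) = 1/2 per child.
P(not type B) = 1/2 for one child; (1/2)^2 = 1/4.

1/4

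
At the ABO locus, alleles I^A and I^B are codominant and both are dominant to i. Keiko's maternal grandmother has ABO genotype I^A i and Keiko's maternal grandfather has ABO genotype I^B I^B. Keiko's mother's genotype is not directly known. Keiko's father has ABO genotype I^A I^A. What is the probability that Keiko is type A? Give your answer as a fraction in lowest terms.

1/2

Keiko's mother's ABO genotype from I^A i × I^B I^B: 1/2 I^A I^B, 1/2 I^B i.
Crossing each possibility with the father I^A I^A and summing P(type A): 1/2·1/2 + 1/2·1/2 = 1/2.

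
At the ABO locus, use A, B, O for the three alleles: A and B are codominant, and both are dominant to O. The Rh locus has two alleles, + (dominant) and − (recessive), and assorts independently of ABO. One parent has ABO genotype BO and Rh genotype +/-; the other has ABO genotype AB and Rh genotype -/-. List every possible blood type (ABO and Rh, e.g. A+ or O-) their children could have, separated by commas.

A+, A-, B+, B-, AB+, AB-

Gametes from BO × AB give offspring ABO genotypes AB, AO, BB, BO, i.e. phenotypes A, B, AB.
Rh cross +/- × -/- → phenotypes Rh+, Rh-.
Combining independently: A+, A-, B+, B-, AB+, AB-.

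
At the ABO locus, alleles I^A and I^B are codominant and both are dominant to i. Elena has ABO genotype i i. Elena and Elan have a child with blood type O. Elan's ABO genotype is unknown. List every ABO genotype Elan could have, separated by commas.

For each candidate genotype of Elan, check whether crossing it with i i can produce every observed child phenotype.
  I^A I^A → possible child types {A} ✗
  I^A I^B → possible child types {A, B} ✗
  I^A i → possible child types {O, A} ✓
  I^B I^B → possible child types {B} ✗
  I^B i → possible child types {O, B} ✓
  i i → possible child types {O} ✓

I^A i, I^B i, i i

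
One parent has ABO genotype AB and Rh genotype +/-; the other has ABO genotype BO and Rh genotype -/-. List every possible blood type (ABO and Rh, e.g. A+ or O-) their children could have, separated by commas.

A+, A-, B+, B-, AB+, AB-

Gametes from AB × BO give offspring ABO genotypes AB, AO, BB, BO, i.e. phenotypes A, B, AB.
Rh cross +/- × -/- → phenotypes Rh+, Rh-.
Combining independently: A+, A-, B+, B-, AB+, AB-.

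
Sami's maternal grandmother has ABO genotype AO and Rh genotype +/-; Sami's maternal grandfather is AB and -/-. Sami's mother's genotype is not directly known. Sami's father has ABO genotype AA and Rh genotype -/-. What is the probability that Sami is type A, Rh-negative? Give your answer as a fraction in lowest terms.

9/16

Sami's mother's ABO genotype from AO × AB: 1/4 AA, 1/4 AB, 1/4 AO, 1/4 BO.
Crossing each possibility with the father AA and summing P(type A): 1/4·1 + 1/4·1/2 + 1/4·1 + 1/4·1/2 = 3/4.
Similarly for Rh via the mother's Rh distribution: P(Rh-) = 3/4.
Independent loci: 3/4 × 3/4 = 9/16.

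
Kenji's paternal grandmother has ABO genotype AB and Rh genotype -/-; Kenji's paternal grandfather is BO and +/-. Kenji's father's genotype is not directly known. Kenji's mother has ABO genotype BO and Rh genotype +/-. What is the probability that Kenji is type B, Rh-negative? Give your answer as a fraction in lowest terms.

Kenji's father's ABO genotype from AB × BO: 1/4 AB, 1/4 AO, 1/4 BB, 1/4 BO.
Crossing each possibility with the mother BO and summing P(type B): 1/4·1/2 + 1/4·1/4 + 1/4·1 + 1/4·3/4 = 5/8.
Similarly for Rh via the father's Rh distribution: P(Rh-) = 3/8.
Independent loci: 5/8 × 3/8 = 15/64.

15/64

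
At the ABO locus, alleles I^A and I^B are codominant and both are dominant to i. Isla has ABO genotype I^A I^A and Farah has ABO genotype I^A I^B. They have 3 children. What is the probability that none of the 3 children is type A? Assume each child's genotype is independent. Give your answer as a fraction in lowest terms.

ABO cross I^A I^A × I^A I^B → 1/2 A, 1/2 AB.
So P(type A) = 1/2 per child.
P(not type A) = 1/2 for one child; (1/2)^3 = 1/8.

1/8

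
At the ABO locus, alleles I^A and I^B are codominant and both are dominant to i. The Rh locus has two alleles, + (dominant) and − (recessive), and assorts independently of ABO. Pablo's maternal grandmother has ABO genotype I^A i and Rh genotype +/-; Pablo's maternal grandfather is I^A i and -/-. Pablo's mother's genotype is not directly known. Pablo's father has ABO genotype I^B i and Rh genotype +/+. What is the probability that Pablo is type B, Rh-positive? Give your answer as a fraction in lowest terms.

Pablo's mother's ABO genotype from I^A i × I^A i: 1/4 I^A I^A, 1/2 I^A i, 1/4 i i.
Crossing each possibility with the father I^B i and summing P(type B): 1/4·0 + 1/2·1/4 + 1/4·1/2 = 1/4.
Similarly for Rh via the mother's Rh distribution: P(Rh+) = 1.
Independent loci: 1/4 × 1 = 1/4.

1/4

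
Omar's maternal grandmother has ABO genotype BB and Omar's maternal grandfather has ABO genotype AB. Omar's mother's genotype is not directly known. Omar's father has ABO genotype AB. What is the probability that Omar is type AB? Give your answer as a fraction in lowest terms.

1/2

Omar's mother's ABO genotype from BB × AB: 1/2 AB, 1/2 BB.
Crossing each possibility with the father AB and summing P(type AB): 1/2·1/2 + 1/2·1/2 = 1/2.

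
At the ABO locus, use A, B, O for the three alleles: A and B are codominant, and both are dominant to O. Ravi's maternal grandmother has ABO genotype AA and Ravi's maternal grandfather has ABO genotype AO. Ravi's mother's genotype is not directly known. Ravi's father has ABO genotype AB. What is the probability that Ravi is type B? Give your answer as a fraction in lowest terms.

1/8

Ravi's mother's ABO genotype from AA × AO: 1/2 AA, 1/2 AO.
Crossing each possibility with the father AB and summing P(type B): 1/2·0 + 1/2·1/4 = 1/8.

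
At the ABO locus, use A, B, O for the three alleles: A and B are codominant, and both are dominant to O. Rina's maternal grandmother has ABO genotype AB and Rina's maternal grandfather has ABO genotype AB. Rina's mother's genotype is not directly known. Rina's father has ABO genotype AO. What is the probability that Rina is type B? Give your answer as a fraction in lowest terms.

1/4

Rina's mother's ABO genotype from AB × AB: 1/4 AA, 1/2 AB, 1/4 BB.
Crossing each possibility with the father AO and summing P(type B): 1/4·0 + 1/2·1/4 + 1/4·1/2 = 1/4.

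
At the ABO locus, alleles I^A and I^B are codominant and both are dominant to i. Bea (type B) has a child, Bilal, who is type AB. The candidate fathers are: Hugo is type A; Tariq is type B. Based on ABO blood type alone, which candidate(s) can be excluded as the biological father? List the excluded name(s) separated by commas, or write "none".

A candidate is excluded only if no genotype consistent with his phenotype could produce a type AB child with a type B mother.
Tariq (type B): no genotype consistent with that phenotype can produce a type-AB child with a type-B mother.

Tariq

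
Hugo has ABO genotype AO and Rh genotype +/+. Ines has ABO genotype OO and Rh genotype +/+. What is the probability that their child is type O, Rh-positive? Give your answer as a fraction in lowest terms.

1/2

ABO cross AO × OO → offspring phenotypes: 1/2 O, 1/2 A.
Rh cross +/+ × +/+ → 1 Rh+.
Independent loci: P(type O, Rh-positive) = 1/2 × 1 = 1/2.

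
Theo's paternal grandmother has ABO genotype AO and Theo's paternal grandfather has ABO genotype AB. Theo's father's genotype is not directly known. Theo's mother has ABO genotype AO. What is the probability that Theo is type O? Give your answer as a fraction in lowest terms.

Theo's father's ABO genotype from AO × AB: 1/4 AA, 1/4 AB, 1/4 AO, 1/4 BO.
Crossing each possibility with the mother AO and summing P(type O): 1/4·0 + 1/4·0 + 1/4·1/4 + 1/4·1/4 = 1/8.

1/8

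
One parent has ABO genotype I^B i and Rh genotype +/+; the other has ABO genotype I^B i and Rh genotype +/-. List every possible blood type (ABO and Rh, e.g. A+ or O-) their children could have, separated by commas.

Gametes from I^B i × I^B i give offspring ABO genotypes I^B I^B, I^B i, i i, i.e. phenotypes O, B.
Rh cross +/+ × +/- → phenotypes Rh+.
Combining independently: O+, B+.

O+, B+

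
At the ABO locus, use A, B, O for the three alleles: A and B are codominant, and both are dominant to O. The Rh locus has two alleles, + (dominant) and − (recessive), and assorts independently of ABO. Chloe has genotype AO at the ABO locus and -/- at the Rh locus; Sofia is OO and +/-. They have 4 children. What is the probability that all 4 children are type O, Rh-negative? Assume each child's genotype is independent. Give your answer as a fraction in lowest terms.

ABO cross AO × OO → 1/2 O, 1/2 A.
Rh cross -/- × +/- → 1/2 Rh+, 1/2 Rh-; so P(type O, Rh-negative) = 1/2 × 1/2 = 1/4 per child.
All 4 independent: (1/4)^4 = 1/256.

1/256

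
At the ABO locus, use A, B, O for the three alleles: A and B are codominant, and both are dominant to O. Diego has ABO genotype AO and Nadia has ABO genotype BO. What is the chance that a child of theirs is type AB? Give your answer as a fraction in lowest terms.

ABO cross AO × BO → offspring phenotypes: 1/4 O, 1/4 A, 1/4 B, 1/4 AB.
So P(type AB) = 1/4.

1/4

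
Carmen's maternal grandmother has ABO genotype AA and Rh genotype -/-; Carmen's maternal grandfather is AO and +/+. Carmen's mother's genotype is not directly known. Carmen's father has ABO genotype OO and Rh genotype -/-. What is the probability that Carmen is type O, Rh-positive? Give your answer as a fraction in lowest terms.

Carmen's mother's ABO genotype from AA × AO: 1/2 AA, 1/2 AO.
Crossing each possibility with the father OO and summing P(type O): 1/2·0 + 1/2·1/2 = 1/4.
Similarly for Rh via the mother's Rh distribution: P(Rh+) = 1/2.
Independent loci: 1/4 × 1/2 = 1/8.

1/8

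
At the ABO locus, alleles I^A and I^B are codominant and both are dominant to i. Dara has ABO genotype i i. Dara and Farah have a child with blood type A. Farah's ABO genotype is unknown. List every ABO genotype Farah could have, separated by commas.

For each candidate genotype of Farah, check whether crossing it with i i can produce every observed child phenotype.
  I^A I^A → possible child types {A} ✓
  I^A I^B → possible child types {A, B} ✓
  I^A i → possible child types {O, A} ✓
  I^B I^B → possible child types {B} ✗
  I^B i → possible child types {O, B} ✗
  i i → possible child types {O} ✗

I^A I^A, I^A I^B, I^A i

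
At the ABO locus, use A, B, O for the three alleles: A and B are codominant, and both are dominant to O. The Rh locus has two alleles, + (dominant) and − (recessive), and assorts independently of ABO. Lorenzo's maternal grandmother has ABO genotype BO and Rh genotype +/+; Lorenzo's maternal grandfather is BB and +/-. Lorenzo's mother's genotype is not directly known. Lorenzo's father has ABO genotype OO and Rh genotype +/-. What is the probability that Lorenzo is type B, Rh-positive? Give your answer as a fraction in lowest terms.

Lorenzo's mother's ABO genotype from BO × BB: 1/2 BB, 1/2 BO.
Crossing each possibility with the father OO and summing P(type B): 1/2·1 + 1/2·1/2 = 3/4.
Similarly for Rh via the mother's Rh distribution: P(Rh+) = 7/8.
Independent loci: 3/4 × 7/8 = 21/32.

21/32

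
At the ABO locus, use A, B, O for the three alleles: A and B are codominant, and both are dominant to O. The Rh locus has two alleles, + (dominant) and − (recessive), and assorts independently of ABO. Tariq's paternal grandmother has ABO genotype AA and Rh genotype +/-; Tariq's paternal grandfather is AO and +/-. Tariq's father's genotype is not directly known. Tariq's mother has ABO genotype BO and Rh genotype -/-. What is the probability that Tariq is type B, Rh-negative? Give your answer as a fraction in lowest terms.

1/16

Tariq's father's ABO genotype from AA × AO: 1/2 AA, 1/2 AO.
Crossing each possibility with the mother BO and summing P(type B): 1/2·0 + 1/2·1/4 = 1/8.
Similarly for Rh via the father's Rh distribution: P(Rh-) = 1/2.
Independent loci: 1/8 × 1/2 = 1/16.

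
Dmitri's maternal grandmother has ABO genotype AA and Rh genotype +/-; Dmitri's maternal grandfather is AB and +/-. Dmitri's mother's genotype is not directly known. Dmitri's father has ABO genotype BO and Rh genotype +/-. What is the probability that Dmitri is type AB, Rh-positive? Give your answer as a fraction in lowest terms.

9/32

Dmitri's mother's ABO genotype from AA × AB: 1/2 AA, 1/2 AB.
Crossing each possibility with the father BO and summing P(type AB): 1/2·1/2 + 1/2·1/4 = 3/8.
Similarly for Rh via the mother's Rh distribution: P(Rh+) = 3/4.
Independent loci: 3/8 × 3/4 = 9/32.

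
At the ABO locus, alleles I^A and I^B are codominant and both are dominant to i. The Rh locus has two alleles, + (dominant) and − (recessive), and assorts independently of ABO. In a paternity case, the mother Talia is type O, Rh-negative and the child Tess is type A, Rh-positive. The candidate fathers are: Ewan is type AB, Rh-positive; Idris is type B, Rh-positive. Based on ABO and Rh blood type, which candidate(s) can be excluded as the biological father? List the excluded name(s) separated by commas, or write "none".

A candidate is excluded only if no genotype consistent with his phenotype could produce a type A, Rh-positive child with a type O, Rh-negative mother.
Idris (type B, Rh+): no genotype consistent with that phenotype can produce a type-A Rh+ child with a type-O mother.

Idris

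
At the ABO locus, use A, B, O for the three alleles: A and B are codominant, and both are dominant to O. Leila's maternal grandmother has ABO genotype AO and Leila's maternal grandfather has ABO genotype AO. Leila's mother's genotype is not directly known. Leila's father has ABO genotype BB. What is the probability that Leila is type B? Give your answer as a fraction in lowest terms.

Leila's mother's ABO genotype from AO × AO: 1/4 AA, 1/2 AO, 1/4 OO.
Crossing each possibility with the father BB and summing P(type B): 1/4·0 + 1/2·1/2 + 1/4·1 = 1/2.

1/2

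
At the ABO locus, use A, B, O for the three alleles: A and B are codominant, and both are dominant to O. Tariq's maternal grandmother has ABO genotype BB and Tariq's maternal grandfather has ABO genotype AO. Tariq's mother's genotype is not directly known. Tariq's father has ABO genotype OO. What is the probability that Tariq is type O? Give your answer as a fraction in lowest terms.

1/4

Tariq's mother's ABO genotype from BB × AO: 1/2 AB, 1/2 BO.
Crossing each possibility with the father OO and summing P(type O): 1/2·0 + 1/2·1/2 = 1/4.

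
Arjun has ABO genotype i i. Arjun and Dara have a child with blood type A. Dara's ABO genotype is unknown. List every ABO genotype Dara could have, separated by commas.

For each candidate genotype of Dara, check whether crossing it with i i can produce every observed child phenotype.
  I^A I^A → possible child types {A} ✓
  I^A I^B → possible child types {A, B} ✓
  I^A i → possible child types {O, A} ✓
  I^B I^B → possible child types {B} ✗
  I^B i → possible child types {O, B} ✗
  i i → possible child types {O} ✗

I^A I^A, I^A I^B, I^A i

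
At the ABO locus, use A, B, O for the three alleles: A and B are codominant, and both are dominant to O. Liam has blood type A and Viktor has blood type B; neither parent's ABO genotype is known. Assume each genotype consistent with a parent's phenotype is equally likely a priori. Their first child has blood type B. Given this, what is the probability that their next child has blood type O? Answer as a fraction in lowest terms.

1/12

Possible genotypes: Liam ∈ {AA, AO}; Viktor ∈ {BB, BO}.
Weight each parental genotype pair by prior × P(type-B child):
  AO × BB: posterior weight 2/3; P(next child type O) = 0.
  AO × BO: posterior weight 1/3; P(next child type O) = 1/4.
Weighted sum = 1/12.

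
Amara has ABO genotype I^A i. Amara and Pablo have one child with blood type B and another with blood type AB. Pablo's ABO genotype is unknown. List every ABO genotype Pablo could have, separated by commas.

For each candidate genotype of Pablo, check whether crossing it with I^A i can produce every observed child phenotype.
  I^A I^A → possible child types {A} ✗
  I^A I^B → possible child types {A, B, AB} ✓
  I^A i → possible child types {O, A} ✗
  I^B I^B → possible child types {B, AB} ✓
  I^B i → possible child types {O, A, B, AB} ✓
  i i → possible child types {O, A} ✗

I^A I^B, I^B I^B, I^B i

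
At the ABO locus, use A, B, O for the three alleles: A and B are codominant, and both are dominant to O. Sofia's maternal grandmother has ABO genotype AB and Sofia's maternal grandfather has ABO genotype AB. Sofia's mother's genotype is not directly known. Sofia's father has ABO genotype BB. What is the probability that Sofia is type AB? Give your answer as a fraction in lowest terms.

Sofia's mother's ABO genotype from AB × AB: 1/4 AA, 1/2 AB, 1/4 BB.
Crossing each possibility with the father BB and summing P(type AB): 1/4·1 + 1/2·1/2 + 1/4·0 = 1/2.

1/2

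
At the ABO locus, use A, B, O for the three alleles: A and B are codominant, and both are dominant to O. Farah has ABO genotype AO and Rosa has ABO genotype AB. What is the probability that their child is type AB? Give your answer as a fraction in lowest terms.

ABO cross AO × AB → offspring phenotypes: 1/2 A, 1/4 B, 1/4 AB.
So P(type AB) = 1/4.

1/4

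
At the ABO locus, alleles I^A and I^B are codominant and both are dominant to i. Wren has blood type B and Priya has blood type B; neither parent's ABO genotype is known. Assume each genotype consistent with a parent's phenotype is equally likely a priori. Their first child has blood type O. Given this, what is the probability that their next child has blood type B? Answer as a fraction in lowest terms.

Possible genotypes: Wren ∈ {I^B I^B, I^B i}; Priya ∈ {I^B I^B, I^B i}.
Weight each parental genotype pair by prior × P(type-O child):
  I^B i × I^B i: posterior weight 1; P(next child type B) = 3/4.
Weighted sum = 3/4.

3/4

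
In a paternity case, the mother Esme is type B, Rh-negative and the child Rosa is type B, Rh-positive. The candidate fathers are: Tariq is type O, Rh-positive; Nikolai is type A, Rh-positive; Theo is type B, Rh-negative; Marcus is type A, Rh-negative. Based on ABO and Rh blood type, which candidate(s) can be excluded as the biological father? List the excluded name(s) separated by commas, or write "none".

Theo, Marcus

A candidate is excluded only if no genotype consistent with his phenotype could produce a type B, Rh-positive child with a type B, Rh-negative mother.
Theo (type B, Rh-): no genotype consistent with that phenotype can produce a type-B Rh+ child with a type-B mother.
Marcus (type A, Rh-): no genotype consistent with that phenotype can produce a type-B Rh+ child with a type-B mother.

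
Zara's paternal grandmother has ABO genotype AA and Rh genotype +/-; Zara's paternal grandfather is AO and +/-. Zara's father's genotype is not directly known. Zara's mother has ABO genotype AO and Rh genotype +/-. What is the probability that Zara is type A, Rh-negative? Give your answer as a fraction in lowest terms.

Zara's father's ABO genotype from AA × AO: 1/2 AA, 1/2 AO.
Crossing each possibility with the mother AO and summing P(type A): 1/2·1 + 1/2·3/4 = 7/8.
Similarly for Rh via the father's Rh distribution: P(Rh-) = 1/4.
Independent loci: 7/8 × 1/4 = 7/32.

7/32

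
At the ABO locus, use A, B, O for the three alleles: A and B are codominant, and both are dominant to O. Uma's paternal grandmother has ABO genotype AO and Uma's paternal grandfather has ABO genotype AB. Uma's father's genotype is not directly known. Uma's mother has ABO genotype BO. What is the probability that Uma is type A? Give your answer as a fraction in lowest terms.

1/4

Uma's father's ABO genotype from AO × AB: 1/4 AA, 1/4 AB, 1/4 AO, 1/4 BO.
Crossing each possibility with the mother BO and summing P(type A): 1/4·1/2 + 1/4·1/4 + 1/4·1/4 + 1/4·0 = 1/4.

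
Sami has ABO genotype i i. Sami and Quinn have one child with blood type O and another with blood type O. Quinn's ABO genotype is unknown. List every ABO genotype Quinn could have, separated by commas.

I^A i, I^B i, i i

For each candidate genotype of Quinn, check whether crossing it with i i can produce every observed child phenotype.
  I^A I^A → possible child types {A} ✗
  I^A I^B → possible child types {A, B} ✗
  I^A i → possible child types {O, A} ✓
  I^B I^B → possible child types {B} ✗
  I^B i → possible child types {O, B} ✓
  i i → possible child types {O} ✓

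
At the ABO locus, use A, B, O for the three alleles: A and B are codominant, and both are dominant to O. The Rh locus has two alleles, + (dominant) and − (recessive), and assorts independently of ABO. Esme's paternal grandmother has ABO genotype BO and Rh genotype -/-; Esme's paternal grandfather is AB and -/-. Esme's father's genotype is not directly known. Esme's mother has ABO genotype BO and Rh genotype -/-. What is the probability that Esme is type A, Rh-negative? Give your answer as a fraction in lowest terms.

1/8

Esme's father's ABO genotype from BO × AB: 1/4 AB, 1/4 AO, 1/4 BB, 1/4 BO.
Crossing each possibility with the mother BO and summing P(type A): 1/4·1/4 + 1/4·1/4 + 1/4·0 + 1/4·0 = 1/8.
Similarly for Rh via the father's Rh distribution: P(Rh-) = 1.
Independent loci: 1/8 × 1 = 1/8.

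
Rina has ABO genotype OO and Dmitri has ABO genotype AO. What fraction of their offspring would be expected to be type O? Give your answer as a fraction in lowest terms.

ABO cross OO × AO → offspring phenotypes: 1/2 O, 1/2 A.
So P(type O) = 1/2.

1/2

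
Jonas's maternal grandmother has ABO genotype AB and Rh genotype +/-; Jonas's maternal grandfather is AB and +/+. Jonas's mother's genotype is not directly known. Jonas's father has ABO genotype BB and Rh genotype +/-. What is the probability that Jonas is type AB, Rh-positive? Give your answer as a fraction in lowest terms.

Jonas's mother's ABO genotype from AB × AB: 1/4 AA, 1/2 AB, 1/4 BB.
Crossing each possibility with the father BB and summing P(type AB): 1/4·1 + 1/2·1/2 + 1/4·0 = 1/2.
Similarly for Rh via the mother's Rh distribution: P(Rh+) = 7/8.
Independent loci: 1/2 × 7/8 = 7/16.

7/16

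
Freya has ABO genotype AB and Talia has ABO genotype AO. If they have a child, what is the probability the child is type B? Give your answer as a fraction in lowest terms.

ABO cross AB × AO → offspring phenotypes: 1/2 A, 1/4 B, 1/4 AB.
So P(type B) = 1/4.

1/4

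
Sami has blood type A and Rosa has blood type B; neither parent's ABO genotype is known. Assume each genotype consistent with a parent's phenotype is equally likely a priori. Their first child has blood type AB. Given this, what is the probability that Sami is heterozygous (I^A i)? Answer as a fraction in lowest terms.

Possible genotypes: Sami ∈ {I^A I^A, I^A i}; Rosa ∈ {I^B I^B, I^B i}.
Weight each parental genotype pair by prior × P(type-AB child):
  I^A I^A × I^B I^B: posterior weight 4/9.
  I^A I^A × I^B i: posterior weight 2/9.
  I^A i × I^B I^B: posterior weight 2/9.
  I^A i × I^B i: posterior weight 1/9.
Sum the posterior weight over pairs where Sami is I^A i: 1/3.

1/3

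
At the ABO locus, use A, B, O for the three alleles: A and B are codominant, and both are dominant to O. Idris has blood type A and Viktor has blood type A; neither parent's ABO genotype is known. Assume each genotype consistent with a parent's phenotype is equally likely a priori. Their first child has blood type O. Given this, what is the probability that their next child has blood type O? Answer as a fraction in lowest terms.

1/4

Possible genotypes: Idris ∈ {AA, AO}; Viktor ∈ {AA, AO}.
Weight each parental genotype pair by prior × P(type-O child):
  AO × AO: posterior weight 1; P(next child type O) = 1/4.
Weighted sum = 1/4.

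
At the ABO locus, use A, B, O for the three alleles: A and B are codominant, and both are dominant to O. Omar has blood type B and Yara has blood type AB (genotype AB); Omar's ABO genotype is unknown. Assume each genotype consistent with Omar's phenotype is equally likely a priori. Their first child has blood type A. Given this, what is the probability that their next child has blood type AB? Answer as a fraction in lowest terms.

Possible genotypes: Omar ∈ {BB, BO}; Yara ∈ {AB}.
Weight each parental genotype pair by prior × P(type-A child):
  BO × AB: posterior weight 1; P(next child type AB) = 1/4.
Weighted sum = 1/4.

1/4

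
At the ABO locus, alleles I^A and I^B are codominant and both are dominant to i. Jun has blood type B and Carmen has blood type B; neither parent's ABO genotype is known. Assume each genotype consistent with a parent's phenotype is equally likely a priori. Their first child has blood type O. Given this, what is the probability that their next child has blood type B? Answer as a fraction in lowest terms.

3/4

Possible genotypes: Jun ∈ {I^B I^B, I^B i}; Carmen ∈ {I^B I^B, I^B i}.
Weight each parental genotype pair by prior × P(type-O child):
  I^B i × I^B i: posterior weight 1; P(next child type B) = 3/4.
Weighted sum = 3/4.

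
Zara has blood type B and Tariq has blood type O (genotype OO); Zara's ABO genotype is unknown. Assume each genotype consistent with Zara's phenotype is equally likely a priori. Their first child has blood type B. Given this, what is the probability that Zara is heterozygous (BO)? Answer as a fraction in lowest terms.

1/3

Possible genotypes: Zara ∈ {BB, BO}; Tariq ∈ {OO}.
Weight each parental genotype pair by prior × P(type-B child):
  BB × OO: posterior weight 2/3.
  BO × OO: posterior weight 1/3.
Sum the posterior weight over pairs where Zara is BO: 1/3.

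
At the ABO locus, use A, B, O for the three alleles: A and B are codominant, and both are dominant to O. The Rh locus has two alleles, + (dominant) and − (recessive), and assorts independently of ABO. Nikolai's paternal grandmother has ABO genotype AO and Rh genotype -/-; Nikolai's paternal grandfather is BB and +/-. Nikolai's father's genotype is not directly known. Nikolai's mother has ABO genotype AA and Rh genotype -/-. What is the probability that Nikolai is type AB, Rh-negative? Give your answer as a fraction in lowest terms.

3/8

Nikolai's father's ABO genotype from AO × BB: 1/2 AB, 1/2 BO.
Crossing each possibility with the mother AA and summing P(type AB): 1/2·1/2 + 1/2·1/2 = 1/2.
Similarly for Rh via the father's Rh distribution: P(Rh-) = 3/4.
Independent loci: 1/2 × 3/4 = 3/8.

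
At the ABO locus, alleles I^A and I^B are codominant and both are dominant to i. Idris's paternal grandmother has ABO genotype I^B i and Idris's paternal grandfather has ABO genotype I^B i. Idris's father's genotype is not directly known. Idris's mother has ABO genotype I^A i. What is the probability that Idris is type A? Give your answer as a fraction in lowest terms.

Idris's father's ABO genotype from I^B i × I^B i: 1/4 I^B I^B, 1/2 I^B i, 1/4 i i.
Crossing each possibility with the mother I^A i and summing P(type A): 1/4·0 + 1/2·1/4 + 1/4·1/2 = 1/4.

1/4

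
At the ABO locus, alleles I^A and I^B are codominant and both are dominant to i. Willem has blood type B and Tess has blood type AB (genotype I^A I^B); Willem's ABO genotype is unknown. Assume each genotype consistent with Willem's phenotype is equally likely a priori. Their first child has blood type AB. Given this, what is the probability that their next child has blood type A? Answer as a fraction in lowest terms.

Possible genotypes: Willem ∈ {I^B I^B, I^B i}; Tess ∈ {I^A I^B}.
Weight each parental genotype pair by prior × P(type-AB child):
  I^B I^B × I^A I^B: posterior weight 2/3; P(next child type A) = 0.
  I^B i × I^A I^B: posterior weight 1/3; P(next child type A) = 1/4.
Weighted sum = 1/12.

1/12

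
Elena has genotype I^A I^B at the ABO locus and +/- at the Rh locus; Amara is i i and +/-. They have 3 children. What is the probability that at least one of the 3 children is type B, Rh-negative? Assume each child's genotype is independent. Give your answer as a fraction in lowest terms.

169/512

ABO cross I^A I^B × i i → 1/2 A, 1/2 B.
Rh cross +/- × +/- → 3/4 Rh+, 1/4 Rh-; so P(type B, Rh-negative) = 1/2 × 1/4 = 1/8 per child.
P(none) = (7/8)^3 = 343/512; P(at least one) = 1 − 343/512 = 169/512.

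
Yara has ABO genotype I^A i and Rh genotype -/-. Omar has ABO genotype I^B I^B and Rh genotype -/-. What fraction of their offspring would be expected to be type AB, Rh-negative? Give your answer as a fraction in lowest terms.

ABO cross I^A i × I^B I^B → offspring phenotypes: 1/2 B, 1/2 AB.
Rh cross -/- × -/- → 1 Rh-.
Independent loci: P(type AB, Rh-negative) = 1/2 × 1 = 1/2.

1/2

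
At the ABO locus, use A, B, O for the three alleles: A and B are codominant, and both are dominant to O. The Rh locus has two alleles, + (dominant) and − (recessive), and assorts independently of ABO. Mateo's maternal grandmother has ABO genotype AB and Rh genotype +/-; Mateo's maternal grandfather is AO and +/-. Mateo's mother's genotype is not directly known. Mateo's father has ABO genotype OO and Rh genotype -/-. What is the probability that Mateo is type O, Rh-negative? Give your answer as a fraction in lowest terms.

1/8

Mateo's mother's ABO genotype from AB × AO: 1/4 AA, 1/4 AB, 1/4 AO, 1/4 BO.
Crossing each possibility with the father OO and summing P(type O): 1/4·0 + 1/4·0 + 1/4·1/2 + 1/4·1/2 = 1/4.
Similarly for Rh via the mother's Rh distribution: P(Rh-) = 1/2.
Independent loci: 1/4 × 1/2 = 1/8.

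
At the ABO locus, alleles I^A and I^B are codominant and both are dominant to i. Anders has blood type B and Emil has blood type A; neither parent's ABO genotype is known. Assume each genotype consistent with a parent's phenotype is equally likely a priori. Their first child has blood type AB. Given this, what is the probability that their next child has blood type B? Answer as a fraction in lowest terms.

5/36

Possible genotypes: Anders ∈ {I^B I^B, I^B i}; Emil ∈ {I^A I^A, I^A i}.
Weight each parental genotype pair by prior × P(type-AB child):
  I^B I^B × I^A I^A: posterior weight 4/9; P(next child type B) = 0.
  I^B I^B × I^A i: posterior weight 2/9; P(next child type B) = 1/2.
  I^B i × I^A I^A: posterior weight 2/9; P(next child type B) = 0.
  I^B i × I^A i: posterior weight 1/9; P(next child type B) = 1/4.
Weighted sum = 5/36.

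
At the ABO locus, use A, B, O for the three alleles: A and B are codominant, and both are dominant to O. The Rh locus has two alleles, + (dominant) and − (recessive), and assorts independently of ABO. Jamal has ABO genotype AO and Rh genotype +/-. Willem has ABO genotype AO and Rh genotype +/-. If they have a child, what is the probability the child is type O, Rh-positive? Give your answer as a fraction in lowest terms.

3/16

ABO cross AO × AO → offspring phenotypes: 1/4 O, 3/4 A.
Rh cross +/- × +/- → 3/4 Rh+, 1/4 Rh-.
Independent loci: P(type O, Rh-positive) = 1/4 × 3/4 = 3/16.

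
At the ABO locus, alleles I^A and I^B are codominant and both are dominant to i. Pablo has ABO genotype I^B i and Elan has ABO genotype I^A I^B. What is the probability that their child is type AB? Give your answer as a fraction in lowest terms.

1/4

ABO cross I^B i × I^A I^B → offspring phenotypes: 1/4 A, 1/2 B, 1/4 AB.
So P(type AB) = 1/4.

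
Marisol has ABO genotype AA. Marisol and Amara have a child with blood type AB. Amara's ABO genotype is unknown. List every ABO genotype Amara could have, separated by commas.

AB, BB, BO

For each candidate genotype of Amara, check whether crossing it with AA can produce every observed child phenotype.
  AA → possible child types {A} ✗
  AB → possible child types {A, AB} ✓
  AO → possible child types {A} ✗
  BB → possible child types {AB} ✓
  BO → possible child types {A, AB} ✓
  OO → possible child types {A} ✗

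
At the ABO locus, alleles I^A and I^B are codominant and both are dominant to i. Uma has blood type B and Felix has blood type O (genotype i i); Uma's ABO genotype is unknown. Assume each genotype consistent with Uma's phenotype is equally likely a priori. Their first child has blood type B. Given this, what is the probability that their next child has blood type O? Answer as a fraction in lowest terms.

1/6

Possible genotypes: Uma ∈ {I^B I^B, I^B i}; Felix ∈ {i i}.
Weight each parental genotype pair by prior × P(type-B child):
  I^B I^B × i i: posterior weight 2/3; P(next child type O) = 0.
  I^B i × i i: posterior weight 1/3; P(next child type O) = 1/2.
Weighted sum = 1/6.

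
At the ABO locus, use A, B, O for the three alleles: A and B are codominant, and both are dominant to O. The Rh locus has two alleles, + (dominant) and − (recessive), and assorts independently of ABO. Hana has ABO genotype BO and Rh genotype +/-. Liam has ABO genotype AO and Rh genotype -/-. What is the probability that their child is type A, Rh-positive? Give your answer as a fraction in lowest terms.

1/8

ABO cross BO × AO → offspring phenotypes: 1/4 O, 1/4 A, 1/4 B, 1/4 AB.
Rh cross +/- × -/- → 1/2 Rh+, 1/2 Rh-.
Independent loci: P(type A, Rh-positive) = 1/4 × 1/2 = 1/8.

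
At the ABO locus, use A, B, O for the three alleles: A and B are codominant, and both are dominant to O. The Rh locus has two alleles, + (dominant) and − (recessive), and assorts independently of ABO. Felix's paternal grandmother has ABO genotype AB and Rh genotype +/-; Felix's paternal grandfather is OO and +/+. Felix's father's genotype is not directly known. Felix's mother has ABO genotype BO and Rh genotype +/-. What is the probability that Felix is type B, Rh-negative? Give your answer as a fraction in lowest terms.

Felix's father's ABO genotype from AB × OO: 1/2 AO, 1/2 BO.
Crossing each possibility with the mother BO and summing P(type B): 1/2·1/4 + 1/2·3/4 = 1/2.
Similarly for Rh via the father's Rh distribution: P(Rh-) = 1/8.
Independent loci: 1/2 × 1/8 = 1/16.

1/16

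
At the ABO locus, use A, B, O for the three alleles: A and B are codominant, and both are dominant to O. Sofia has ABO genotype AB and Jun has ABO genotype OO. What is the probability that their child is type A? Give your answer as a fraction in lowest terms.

1/2

ABO cross AB × OO → offspring phenotypes: 1/2 A, 1/2 B.
So P(type A) = 1/2.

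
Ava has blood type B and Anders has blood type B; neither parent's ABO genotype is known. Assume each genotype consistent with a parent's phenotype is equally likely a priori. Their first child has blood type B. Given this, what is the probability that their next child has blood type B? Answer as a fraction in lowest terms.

19/20

Possible genotypes: Ava ∈ {I^B I^B, I^B i}; Anders ∈ {I^B I^B, I^B i}.
Weight each parental genotype pair by prior × P(type-B child):
  I^B I^B × I^B I^B: posterior weight 4/15; P(next child type B) = 1.
  I^B I^B × I^B i: posterior weight 4/15; P(next child type B) = 1.
  I^B i × I^B I^B: posterior weight 4/15; P(next child type B) = 1.
  I^B i × I^B i: posterior weight 1/5; P(next child type B) = 3/4.
Weighted sum = 19/20.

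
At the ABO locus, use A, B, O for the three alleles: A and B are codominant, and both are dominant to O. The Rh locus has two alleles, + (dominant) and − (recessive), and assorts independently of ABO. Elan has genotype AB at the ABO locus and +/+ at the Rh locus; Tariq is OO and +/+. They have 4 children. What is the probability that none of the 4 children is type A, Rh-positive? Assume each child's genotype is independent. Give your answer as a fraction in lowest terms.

1/16

ABO cross AB × OO → 1/2 A, 1/2 B.
Rh cross +/+ × +/+ → 1 Rh+; so P(type A, Rh-positive) = 1/2 × 1 = 1/2 per child.
P(not type A, Rh-positive) = 1/2 for one child; (1/2)^4 = 1/16.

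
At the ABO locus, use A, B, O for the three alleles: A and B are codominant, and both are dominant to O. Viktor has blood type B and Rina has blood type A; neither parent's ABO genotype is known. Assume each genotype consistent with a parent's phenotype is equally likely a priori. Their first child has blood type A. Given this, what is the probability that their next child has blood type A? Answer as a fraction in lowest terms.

5/12

Possible genotypes: Viktor ∈ {BB, BO}; Rina ∈ {AA, AO}.
Weight each parental genotype pair by prior × P(type-A child):
  BO × AA: posterior weight 2/3; P(next child type A) = 1/2.
  BO × AO: posterior weight 1/3; P(next child type A) = 1/4.
Weighted sum = 5/12.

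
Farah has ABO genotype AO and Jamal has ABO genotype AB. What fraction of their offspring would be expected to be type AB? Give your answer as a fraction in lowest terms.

ABO cross AO × AB → offspring phenotypes: 1/2 A, 1/4 B, 1/4 AB.
So P(type AB) = 1/4.

1/4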